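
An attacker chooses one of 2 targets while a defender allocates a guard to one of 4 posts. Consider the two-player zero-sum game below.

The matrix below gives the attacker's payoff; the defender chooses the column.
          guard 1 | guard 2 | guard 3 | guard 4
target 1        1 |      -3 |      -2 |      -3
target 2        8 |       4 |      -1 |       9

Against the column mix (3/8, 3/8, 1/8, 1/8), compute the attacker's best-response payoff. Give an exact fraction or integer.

target 1: (1)·(3/8) + (-3)·(3/8) + (-2)·(1/8) + (-3)·(1/8) = -11/8.
target 2: (8)·(3/8) + (4)·(3/8) + (-1)·(1/8) + (9)·(1/8) = 11/2.
The best pure response is target 2 with expected payoff 11/2.

11/2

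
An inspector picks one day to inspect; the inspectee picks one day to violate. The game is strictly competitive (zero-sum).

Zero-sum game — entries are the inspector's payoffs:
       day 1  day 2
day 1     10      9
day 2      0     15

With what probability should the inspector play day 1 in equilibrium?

Row minima are 9 and 0, so the inspector's maximin is 9; column maxima are 10 and 15, so the inspectee's minimax is 10. These differ, so the equilibrium is in mixed strategies.
Let the inspector play day 1 with probability p. The inspectee is indifferent when 10p = 9p + 15(1−p), giving p = 15/16.

15/16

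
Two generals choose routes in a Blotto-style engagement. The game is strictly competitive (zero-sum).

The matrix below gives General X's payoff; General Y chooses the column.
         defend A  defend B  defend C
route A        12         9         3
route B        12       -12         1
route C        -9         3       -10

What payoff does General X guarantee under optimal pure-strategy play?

3

Row minima: 3, -12, -10 → General X's maximin is 3.
Column maxima: 12, 9, 3 → General Y's minimax is 3.
They coincide at (route A, defend C), so the value is 3.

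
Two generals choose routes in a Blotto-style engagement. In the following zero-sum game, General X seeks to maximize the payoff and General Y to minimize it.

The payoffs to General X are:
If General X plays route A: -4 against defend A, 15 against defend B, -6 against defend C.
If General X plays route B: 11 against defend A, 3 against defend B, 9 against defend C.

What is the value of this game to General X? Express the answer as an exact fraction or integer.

17/3

Column defend A is strictly dominated by defend C for General Y (it gives General X more in every row).
The remaining 2×2 game on (route A, route B) × (defend B, defend C) has no saddle point. Let General X play route A with probability p; indifference gives 15p + 3(1−p) = −6p + 9(1−p), so p = 2/9.
Similarly General Y's optimal q on defend B is 5/9, and the value is 15·(5/9) + (-6)·(4/9) = 17/3.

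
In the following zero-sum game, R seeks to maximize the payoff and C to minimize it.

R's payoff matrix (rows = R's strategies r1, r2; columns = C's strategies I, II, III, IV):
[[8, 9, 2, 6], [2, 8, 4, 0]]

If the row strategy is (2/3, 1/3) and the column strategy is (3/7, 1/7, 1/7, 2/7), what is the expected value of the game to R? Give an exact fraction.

16/3

Against (3/7, 1/7, 1/7, 2/7), each row's expected payoff is r1: 47/7; r2: 18/7.
Taking the (2/3, 1/3)-weighted average: (2/3)·(47/7) + (1/3)·(18/7) = 16/3.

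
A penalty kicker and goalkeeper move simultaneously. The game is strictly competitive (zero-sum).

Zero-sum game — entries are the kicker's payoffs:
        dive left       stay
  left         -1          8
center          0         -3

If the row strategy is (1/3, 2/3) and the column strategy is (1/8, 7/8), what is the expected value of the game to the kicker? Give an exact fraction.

13/24

Against (1/8, 7/8), each row's expected payoff is left: 55/8; center: -21/8.
Taking the (1/3, 2/3)-weighted average: (1/3)·(55/8) + (2/3)·(-21/8) = 13/24.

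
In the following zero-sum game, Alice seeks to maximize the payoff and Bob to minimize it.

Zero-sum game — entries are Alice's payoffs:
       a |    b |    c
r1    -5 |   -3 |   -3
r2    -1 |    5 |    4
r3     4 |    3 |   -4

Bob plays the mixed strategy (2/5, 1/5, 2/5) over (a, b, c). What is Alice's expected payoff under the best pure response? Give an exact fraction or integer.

r1: (-5)·(2/5) + (-3)·(1/5) + (-3)·(2/5) = -19/5.
r2: (-1)·(2/5) + (5)·(1/5) + (4)·(2/5) = 11/5.
r3: (4)·(2/5) + (3)·(1/5) + (-4)·(2/5) = 3/5.
The best pure response is r2 with expected payoff 11/5.

11/5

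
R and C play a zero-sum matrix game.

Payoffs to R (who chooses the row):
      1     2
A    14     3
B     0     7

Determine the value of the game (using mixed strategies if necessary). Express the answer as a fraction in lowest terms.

49/9

Row minima are 3 and 0, so R's maximin is 3; column maxima are 14 and 7, so C's minimax is 7. These differ, so the equilibrium is in mixed strategies.
Let R play A with probability p. C is indifferent when 14p = 3p + 7(1−p), giving p = 7/18.
Let C play 1 with probability q. R is indifferent when 14q + 3(1−q) = 7(1−q), giving q = 2/9.
The value is 14·(2/9) + (3)·(7/9) = 49/9.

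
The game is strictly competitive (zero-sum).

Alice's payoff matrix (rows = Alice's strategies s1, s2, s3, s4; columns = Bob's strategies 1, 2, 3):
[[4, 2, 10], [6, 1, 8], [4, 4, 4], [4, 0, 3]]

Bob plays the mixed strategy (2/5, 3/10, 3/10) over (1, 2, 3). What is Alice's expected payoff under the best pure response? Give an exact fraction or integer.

26/5

s1: (4)·(2/5) + (2)·(3/10) + (10)·(3/10) = 26/5.
s2: (6)·(2/5) + (1)·(3/10) + (8)·(3/10) = 51/10.
s3: (4)·(2/5) + (4)·(3/10) + (4)·(3/10) = 4.
s4: (4)·(2/5) + (0)·(3/10) + (3)·(3/10) = 5/2.
The best pure response is s1 with expected payoff 26/5.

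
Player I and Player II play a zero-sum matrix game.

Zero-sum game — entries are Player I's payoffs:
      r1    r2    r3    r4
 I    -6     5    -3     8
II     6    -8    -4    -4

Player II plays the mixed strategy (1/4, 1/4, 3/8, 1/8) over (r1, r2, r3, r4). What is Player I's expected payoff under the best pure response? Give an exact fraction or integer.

I: (-6)·(1/4) + (5)·(1/4) + (-3)·(3/8) + (8)·(1/8) = -3/8.
II: (6)·(1/4) + (-8)·(1/4) + (-4)·(3/8) + (-4)·(1/8) = -5/2.
The best pure response is I with expected payoff -3/8.

-3/8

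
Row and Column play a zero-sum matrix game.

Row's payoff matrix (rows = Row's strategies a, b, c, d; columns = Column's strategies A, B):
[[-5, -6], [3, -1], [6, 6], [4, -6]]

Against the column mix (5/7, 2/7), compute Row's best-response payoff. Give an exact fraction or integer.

6

a: (-5)·(5/7) + (-6)·(2/7) = -37/7.
b: (3)·(5/7) + (-1)·(2/7) = 13/7.
c: (6)·(5/7) + (6)·(2/7) = 6.
d: (4)·(5/7) + (-6)·(2/7) = 8/7.
The best pure response is c with expected payoff 6.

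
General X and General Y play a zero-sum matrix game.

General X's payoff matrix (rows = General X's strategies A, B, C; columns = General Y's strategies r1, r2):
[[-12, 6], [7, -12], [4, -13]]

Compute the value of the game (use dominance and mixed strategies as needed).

Row C is strictly dominated by row B, so General X never plays it.
The remaining 2×2 game on (A, B) × (r1, r2) has no saddle point. Let General X play A with probability p; indifference gives −12p + 7(1−p) = 6p − 12(1−p), so p = 19/37.
Similarly General Y's optimal q on r1 is 18/37, and the value is -12·(18/37) + (6)·(19/37) = -102/37.

-102/37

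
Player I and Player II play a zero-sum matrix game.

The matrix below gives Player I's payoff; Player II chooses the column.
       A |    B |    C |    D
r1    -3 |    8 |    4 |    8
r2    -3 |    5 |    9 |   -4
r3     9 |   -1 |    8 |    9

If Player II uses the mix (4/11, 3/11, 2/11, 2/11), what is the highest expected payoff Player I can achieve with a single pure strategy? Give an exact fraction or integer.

r1: (-3)·(4/11) + (8)·(3/11) + (4)·(2/11) + (8)·(2/11) = 36/11.
r2: (-3)·(4/11) + (5)·(3/11) + (9)·(2/11) + (-4)·(2/11) = 13/11.
r3: (9)·(4/11) + (-1)·(3/11) + (8)·(2/11) + (9)·(2/11) = 67/11.
The best pure response is r3 with expected payoff 67/11.

67/11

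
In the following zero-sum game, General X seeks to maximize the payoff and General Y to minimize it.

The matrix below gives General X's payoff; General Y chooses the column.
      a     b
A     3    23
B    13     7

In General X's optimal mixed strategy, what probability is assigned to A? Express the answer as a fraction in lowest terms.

3/13

Row minima are 3 and 7, so General X's maximin is 7; column maxima are 13 and 23, so General Y's minimax is 13. These differ, so the equilibrium is in mixed strategies.
Let General X play A with probability p. General Y is indifferent when 3p + 13(1−p) = 23p + 7(1−p), giving p = 3/13.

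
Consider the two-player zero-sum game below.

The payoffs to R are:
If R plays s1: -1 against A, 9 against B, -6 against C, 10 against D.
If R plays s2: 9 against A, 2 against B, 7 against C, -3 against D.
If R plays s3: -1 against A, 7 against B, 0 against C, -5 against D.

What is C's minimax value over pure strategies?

The worst case (largest entry) in each column is A: 9, B: 9, C: 7, D: 10.
The best (smallest) of these is 7.

7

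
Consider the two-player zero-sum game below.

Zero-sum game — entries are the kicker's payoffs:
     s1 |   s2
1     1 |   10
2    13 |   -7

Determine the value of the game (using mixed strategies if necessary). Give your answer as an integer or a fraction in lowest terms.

Row minima are 1 and -7, so the kicker's maximin is 1; column maxima are 13 and 10, so the goalkeeper's minimax is 10. These differ, so the equilibrium is in mixed strategies.
Let the kicker play 1 with probability p. The goalkeeper is indifferent when p + 13(1−p) = 10p − 7(1−p), giving p = 20/29.
Let the goalkeeper play s1 with probability q. The kicker is indifferent when q + 10(1−q) = 13q − 7(1−q), giving q = 17/29.
The value is 1·(17/29) + (10)·(12/29) = 137/29.

137/29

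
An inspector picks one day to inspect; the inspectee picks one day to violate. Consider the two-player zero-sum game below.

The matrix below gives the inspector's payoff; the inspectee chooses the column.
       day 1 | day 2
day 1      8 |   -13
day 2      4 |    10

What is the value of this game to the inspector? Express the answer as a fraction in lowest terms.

Row minima are -13 and 4, so the inspector's maximin is 4; column maxima are 8 and 10, so the inspectee's minimax is 8. These differ, so the equilibrium is in mixed strategies.
Let the inspector play day 1 with probability p. The inspectee is indifferent when 8p + 4(1−p) = −13p + 10(1−p), giving p = 2/9.
Let the inspectee play day 1 with probability q. The inspector is indifferent when 8q − 13(1−q) = 4q + 10(1−q), giving q = 23/27.
The value is 8·(23/27) + (-13)·(4/27) = 44/9.

44/9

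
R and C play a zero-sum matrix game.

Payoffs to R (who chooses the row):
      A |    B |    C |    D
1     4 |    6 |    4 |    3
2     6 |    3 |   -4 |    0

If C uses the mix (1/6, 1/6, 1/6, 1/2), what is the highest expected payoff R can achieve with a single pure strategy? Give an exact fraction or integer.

1: (4)·(1/6) + (6)·(1/6) + (4)·(1/6) + (3)·(1/2) = 23/6.
2: (6)·(1/6) + (3)·(1/6) + (-4)·(1/6) + (0)·(1/2) = 5/6.
The best pure response is 1 with expected payoff 23/6.

23/6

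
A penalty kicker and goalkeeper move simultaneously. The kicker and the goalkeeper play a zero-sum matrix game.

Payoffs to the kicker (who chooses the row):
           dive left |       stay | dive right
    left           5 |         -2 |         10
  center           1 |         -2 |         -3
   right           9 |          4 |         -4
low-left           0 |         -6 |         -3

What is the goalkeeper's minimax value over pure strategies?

4

The worst case (largest entry) in each column is dive left: 9, stay: 4, dive right: 10.
The best (smallest) of these is 4.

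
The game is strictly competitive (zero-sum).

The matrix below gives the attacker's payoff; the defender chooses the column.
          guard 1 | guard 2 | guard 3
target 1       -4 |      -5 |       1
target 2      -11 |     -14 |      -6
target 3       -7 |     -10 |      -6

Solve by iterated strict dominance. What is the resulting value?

Row target 2 is strictly dominated by row target 1 (-4>-11, -5>-14, 1>-6); eliminate target 2.
Row target 3 is strictly dominated by row target 1 (-4>-7, -5>-10, 1>-6); eliminate target 3.
Column guard 1 is strictly dominated by guard 2 for the defender (-5<-4); eliminate guard 1.
Column guard 3 is strictly dominated by guard 2 for the defender (-5<1); eliminate guard 3.
Only (target 1, guard 2) remains, with payoff -5.

-5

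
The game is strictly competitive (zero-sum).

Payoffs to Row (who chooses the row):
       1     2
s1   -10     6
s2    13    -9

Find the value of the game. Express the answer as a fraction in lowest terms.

-6/19

Row minima are -10 and -9, so Row's maximin is -9; column maxima are 13 and 6, so Column's minimax is 6. These differ, so the equilibrium is in mixed strategies.
Let Row play s1 with probability p. Column is indifferent when −10p + 13(1−p) = 6p − 9(1−p), giving p = 11/19.
Let Column play 1 with probability q. Row is indifferent when −10q + 6(1−q) = 13q − 9(1−q), giving q = 15/38.
The value is -10·(15/38) + (6)·(23/38) = -6/19.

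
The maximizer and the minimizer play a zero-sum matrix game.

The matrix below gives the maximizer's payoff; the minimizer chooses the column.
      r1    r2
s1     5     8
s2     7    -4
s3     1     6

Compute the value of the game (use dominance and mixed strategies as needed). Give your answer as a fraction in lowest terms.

38/7

Row s3 is strictly dominated by row s1, so the maximizer never plays it.
The remaining 2×2 game on (s1, s2) × (r1, r2) has no saddle point. Let the maximizer play s1 with probability p; indifference gives 5p + 7(1−p) = 8p − 4(1−p), so p = 11/14.
Similarly the minimizer's optimal q on r1 is 6/7, and the value is 5·(6/7) + (8)·(1/7) = 38/7.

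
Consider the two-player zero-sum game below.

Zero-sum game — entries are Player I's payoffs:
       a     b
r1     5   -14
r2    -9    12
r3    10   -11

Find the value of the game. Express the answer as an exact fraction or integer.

Row r1 is strictly dominated by row r3, so Player I never plays it.
The remaining 2×2 game on (r2, r3) × (a, b) has no saddle point. Let Player I play r2 with probability p; indifference gives −9p + 10(1−p) = 12p − 11(1−p), so p = 1/2.
Similarly Player II's optimal q on a is 23/42, and the value is -9·(23/42) + (12)·(19/42) = 1/2.

1/2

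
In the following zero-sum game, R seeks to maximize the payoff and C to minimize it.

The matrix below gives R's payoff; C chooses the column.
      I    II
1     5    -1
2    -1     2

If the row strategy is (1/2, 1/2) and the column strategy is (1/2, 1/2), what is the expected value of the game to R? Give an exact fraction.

5/4

Against (1/2, 1/2), each row's expected payoff is 1: 2; 2: 1/2.
Taking the (1/2, 1/2)-weighted average: (1/2)·(2) + (1/2)·(1/2) = 5/4.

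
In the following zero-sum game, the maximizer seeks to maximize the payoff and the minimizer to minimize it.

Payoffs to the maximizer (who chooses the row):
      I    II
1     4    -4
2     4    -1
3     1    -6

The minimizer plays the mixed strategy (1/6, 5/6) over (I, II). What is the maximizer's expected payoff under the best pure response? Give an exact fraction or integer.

-1/6

1: (4)·(1/6) + (-4)·(5/6) = -8/3.
2: (4)·(1/6) + (-1)·(5/6) = -1/6.
3: (1)·(1/6) + (-6)·(5/6) = -29/6.
The best pure response is 2 with expected payoff -1/6.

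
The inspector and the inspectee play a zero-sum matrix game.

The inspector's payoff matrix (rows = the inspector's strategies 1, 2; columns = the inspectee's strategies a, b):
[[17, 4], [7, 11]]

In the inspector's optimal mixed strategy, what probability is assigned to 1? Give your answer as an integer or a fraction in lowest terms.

Row minima are 4 and 7, so the inspector's maximin is 7; column maxima are 17 and 11, so the inspectee's minimax is 11. These differ, so the equilibrium is in mixed strategies.
Let the inspector play 1 with probability p. The inspectee is indifferent when 17p + 7(1−p) = 4p + 11(1−p), giving p = 4/17.

4/17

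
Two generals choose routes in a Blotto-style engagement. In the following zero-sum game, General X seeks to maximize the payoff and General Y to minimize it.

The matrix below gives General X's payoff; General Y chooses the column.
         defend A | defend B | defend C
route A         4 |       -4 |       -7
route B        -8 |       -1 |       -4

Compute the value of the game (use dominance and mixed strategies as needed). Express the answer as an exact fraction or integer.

-24/5

Column defend B is strictly dominated by defend C for General Y (it gives General X more in every row).
The remaining 2×2 game on (route A, route B) × (defend A, defend C) has no saddle point. Let General X play route A with probability p; indifference gives 4p − 8(1−p) = −7p − 4(1−p), so p = 4/15.
Similarly General Y's optimal q on defend A is 1/5, and the value is 4·(1/5) + (-7)·(4/5) = -24/5.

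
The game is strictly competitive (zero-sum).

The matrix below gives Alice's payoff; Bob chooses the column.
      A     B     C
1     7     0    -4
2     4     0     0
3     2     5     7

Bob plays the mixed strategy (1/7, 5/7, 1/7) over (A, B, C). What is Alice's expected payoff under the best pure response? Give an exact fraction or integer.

34/7

1: (7)·(1/7) + (0)·(5/7) + (-4)·(1/7) = 3/7.
2: (4)·(1/7) + (0)·(5/7) + (0)·(1/7) = 4/7.
3: (2)·(1/7) + (5)·(5/7) + (7)·(1/7) = 34/7.
The best pure response is 3 with expected payoff 34/7.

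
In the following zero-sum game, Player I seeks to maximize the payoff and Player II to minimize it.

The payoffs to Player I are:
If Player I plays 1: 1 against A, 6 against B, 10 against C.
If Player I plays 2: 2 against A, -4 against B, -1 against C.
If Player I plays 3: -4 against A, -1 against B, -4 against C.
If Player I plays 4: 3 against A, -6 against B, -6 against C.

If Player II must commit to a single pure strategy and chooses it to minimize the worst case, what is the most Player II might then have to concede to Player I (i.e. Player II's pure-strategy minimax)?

3

The worst case (largest entry) in each column is A: 3, B: 6, C: 10.
The best (smallest) of these is 3.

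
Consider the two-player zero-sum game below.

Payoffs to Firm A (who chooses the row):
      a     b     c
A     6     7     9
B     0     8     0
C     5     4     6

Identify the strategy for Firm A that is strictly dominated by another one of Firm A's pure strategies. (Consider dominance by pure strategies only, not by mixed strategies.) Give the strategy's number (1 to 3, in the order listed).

Compare C with A: 6 > 5, 7 > 4, 9 > 6.
So A strictly dominates C for Firm A; C is strictly dominated.

3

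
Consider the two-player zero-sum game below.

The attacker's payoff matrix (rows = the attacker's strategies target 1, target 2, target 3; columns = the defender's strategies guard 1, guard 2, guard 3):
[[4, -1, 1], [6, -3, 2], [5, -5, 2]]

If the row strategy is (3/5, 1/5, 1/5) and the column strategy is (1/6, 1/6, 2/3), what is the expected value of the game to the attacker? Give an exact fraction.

Against (1/6, 1/6, 2/3), each row's expected payoff is target 1: 7/6; target 2: 11/6; target 3: 4/3.
Taking the (3/5, 1/5, 1/5)-weighted average: (3/5)·(7/6) + (1/5)·(11/6) + (1/5)·(4/3) = 4/3.

4/3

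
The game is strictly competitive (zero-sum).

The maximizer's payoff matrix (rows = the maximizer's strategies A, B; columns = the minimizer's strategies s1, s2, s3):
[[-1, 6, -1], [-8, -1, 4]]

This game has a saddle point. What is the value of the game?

-1

Row minima: -1, -8 → the maximizer's maximin is -1.
Column maxima: -1, 6, 4 → the minimizer's minimax is -1.
They coincide at (A, s1), so the value is -1.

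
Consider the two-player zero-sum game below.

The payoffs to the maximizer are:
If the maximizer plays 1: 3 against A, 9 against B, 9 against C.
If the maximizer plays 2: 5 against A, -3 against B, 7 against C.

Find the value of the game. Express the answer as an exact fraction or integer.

27/7

Column C is strictly dominated by A for the minimizer (it gives the maximizer more in every row).
The remaining 2×2 game on (1, 2) × (A, B) has no saddle point. Let the maximizer play 1 with probability p; indifference gives 3p + 5(1−p) = 9p − 3(1−p), so p = 4/7.
Similarly the minimizer's optimal q on A is 6/7, and the value is 3·(6/7) + (9)·(1/7) = 27/7.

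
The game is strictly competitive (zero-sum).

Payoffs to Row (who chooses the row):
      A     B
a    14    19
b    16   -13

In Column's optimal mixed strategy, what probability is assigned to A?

Row minima are 14 and -13, so Row's maximin is 14; column maxima are 16 and 19, so Column's minimax is 16. These differ, so the equilibrium is in mixed strategies.
Let Column play A with probability q. Row is indifferent when 14q + 19(1−q) = 16q − 13(1−q), giving q = 16/17.

16/17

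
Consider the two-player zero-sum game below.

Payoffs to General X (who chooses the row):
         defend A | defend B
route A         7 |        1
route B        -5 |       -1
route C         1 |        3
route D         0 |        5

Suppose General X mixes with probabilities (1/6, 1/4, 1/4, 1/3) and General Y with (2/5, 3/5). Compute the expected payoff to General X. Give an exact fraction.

Against (2/5, 3/5), each row's expected payoff is route A: 17/5; route B: -13/5; route C: 11/5; route D: 3.
Taking the (1/6, 1/4, 1/4, 1/3)-weighted average: (1/6)·(17/5) + (1/4)·(-13/5) + (1/4)·(11/5) + (1/3)·(3) = 22/15.

22/15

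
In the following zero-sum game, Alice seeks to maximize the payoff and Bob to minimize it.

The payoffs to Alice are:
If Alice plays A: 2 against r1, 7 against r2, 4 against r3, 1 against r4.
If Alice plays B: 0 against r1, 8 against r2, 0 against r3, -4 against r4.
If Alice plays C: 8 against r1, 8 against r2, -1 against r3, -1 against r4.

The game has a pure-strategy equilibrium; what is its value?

Row minima: 1, -4, -1 → Alice's maximin is 1.
Column maxima: 8, 8, 4, 1 → Bob's minimax is 1.
They coincide at (A, r4), so the value is 1.

1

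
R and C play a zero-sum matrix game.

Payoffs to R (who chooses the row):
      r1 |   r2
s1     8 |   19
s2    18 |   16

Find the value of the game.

Row minima are 8 and 16, so R's maximin is 16; column maxima are 18 and 19, so C's minimax is 18. These differ, so the equilibrium is in mixed strategies.
Let R play s1 with probability p. C is indifferent when 8p + 18(1−p) = 19p + 16(1−p), giving p = 2/13.
Let C play r1 with probability q. R is indifferent when 8q + 19(1−q) = 18q + 16(1−q), giving q = 3/13.
The value is 8·(3/13) + (19)·(10/13) = 214/13.

214/13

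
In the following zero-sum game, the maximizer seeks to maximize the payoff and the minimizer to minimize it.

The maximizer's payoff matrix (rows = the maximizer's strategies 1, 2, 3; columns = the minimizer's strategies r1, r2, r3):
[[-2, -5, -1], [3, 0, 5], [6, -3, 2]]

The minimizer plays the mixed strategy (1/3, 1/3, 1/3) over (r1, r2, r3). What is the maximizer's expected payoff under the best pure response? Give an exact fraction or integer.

8/3

1: (-2)·(1/3) + (-5)·(1/3) + (-1)·(1/3) = -8/3.
2: (3)·(1/3) + (0)·(1/3) + (5)·(1/3) = 8/3.
3: (6)·(1/3) + (-3)·(1/3) + (2)·(1/3) = 5/3.
The best pure response is 2 with expected payoff 8/3.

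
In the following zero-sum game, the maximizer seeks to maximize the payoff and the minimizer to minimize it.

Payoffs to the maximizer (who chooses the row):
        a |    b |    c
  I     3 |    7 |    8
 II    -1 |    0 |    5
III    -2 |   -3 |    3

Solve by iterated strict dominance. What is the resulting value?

3

Column c is strictly dominated by a for the minimizer (3<8, -1<5, -2<3); eliminate c.
Row III is strictly dominated by row I (3>-2, 7>-3); eliminate III.
Row II is strictly dominated by row I (3>-1, 7>0); eliminate II.
Column b is strictly dominated by a for the minimizer (3<7); eliminate b.
Only (I, a) remains, with payoff 3.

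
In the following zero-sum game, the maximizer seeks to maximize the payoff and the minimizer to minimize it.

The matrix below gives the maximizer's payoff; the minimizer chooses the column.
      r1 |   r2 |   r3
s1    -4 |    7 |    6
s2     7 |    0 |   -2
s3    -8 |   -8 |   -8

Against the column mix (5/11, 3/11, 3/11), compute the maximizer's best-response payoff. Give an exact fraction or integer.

s1: (-4)·(5/11) + (7)·(3/11) + (6)·(3/11) = 19/11.
s2: (7)·(5/11) + (0)·(3/11) + (-2)·(3/11) = 29/11.
s3: (-8)·(5/11) + (-8)·(3/11) + (-8)·(3/11) = -8.
The best pure response is s2 with expected payoff 29/11.

29/11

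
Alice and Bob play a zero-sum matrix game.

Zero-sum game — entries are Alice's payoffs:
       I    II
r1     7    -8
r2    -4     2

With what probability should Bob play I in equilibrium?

10/21

Row minima are -8 and -4, so Alice's maximin is -4; column maxima are 7 and 2, so Bob's minimax is 2. These differ, so the equilibrium is in mixed strategies.
Let Bob play I with probability q. Alice is indifferent when 7q − 8(1−q) = −4q + 2(1−q), giving q = 10/21.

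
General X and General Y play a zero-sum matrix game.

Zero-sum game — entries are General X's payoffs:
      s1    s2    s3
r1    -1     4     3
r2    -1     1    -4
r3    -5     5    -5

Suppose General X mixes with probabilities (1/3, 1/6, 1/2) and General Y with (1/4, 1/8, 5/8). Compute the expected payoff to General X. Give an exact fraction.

Against (1/4, 1/8, 5/8), each row's expected payoff is r1: 17/8; r2: -21/8; r3: -15/4.
Taking the (1/3, 1/6, 1/2)-weighted average: (1/3)·(17/8) + (1/6)·(-21/8) + (1/2)·(-15/4) = -77/48.

-77/48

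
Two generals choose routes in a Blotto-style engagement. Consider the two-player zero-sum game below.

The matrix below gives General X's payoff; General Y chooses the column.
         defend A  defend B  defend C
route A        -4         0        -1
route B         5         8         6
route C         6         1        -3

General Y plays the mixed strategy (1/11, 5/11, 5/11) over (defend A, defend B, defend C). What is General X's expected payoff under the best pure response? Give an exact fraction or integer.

75/11

route A: (-4)·(1/11) + (0)·(5/11) + (-1)·(5/11) = -9/11.
route B: (5)·(1/11) + (8)·(5/11) + (6)·(5/11) = 75/11.
route C: (6)·(1/11) + (1)·(5/11) + (-3)·(5/11) = -4/11.
The best pure response is route B with expected payoff 75/11.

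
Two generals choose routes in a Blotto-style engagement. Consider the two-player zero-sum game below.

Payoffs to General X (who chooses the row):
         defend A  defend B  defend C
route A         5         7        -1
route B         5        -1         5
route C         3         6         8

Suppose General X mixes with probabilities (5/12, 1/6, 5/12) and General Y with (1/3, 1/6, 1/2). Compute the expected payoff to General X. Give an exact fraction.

149/36

Against (1/3, 1/6, 1/2), each row's expected payoff is route A: 7/3; route B: 4; route C: 6.
Taking the (5/12, 1/6, 5/12)-weighted average: (5/12)·(7/3) + (1/6)·(4) + (5/12)·(6) = 149/36.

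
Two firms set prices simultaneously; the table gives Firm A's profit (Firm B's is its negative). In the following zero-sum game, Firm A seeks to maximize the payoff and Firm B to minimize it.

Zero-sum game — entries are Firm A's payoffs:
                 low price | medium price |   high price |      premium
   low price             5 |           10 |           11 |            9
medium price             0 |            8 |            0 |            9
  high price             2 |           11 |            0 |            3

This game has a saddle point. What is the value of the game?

5

Row minima: 5, 0, 0 → Firm A's maximin is 5.
Column maxima: 5, 11, 11, 9 → Firm B's minimax is 5.
They coincide at (low price, low price), so the value is 5.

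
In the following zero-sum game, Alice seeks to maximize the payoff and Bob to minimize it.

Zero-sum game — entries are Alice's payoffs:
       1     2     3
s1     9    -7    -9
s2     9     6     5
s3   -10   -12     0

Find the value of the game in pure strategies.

Row minima: -9, 5, -12 → Alice's maximin is 5.
Column maxima: 9, 6, 5 → Bob's minimax is 5.
They coincide at (s2, 3), so the value is 5.

5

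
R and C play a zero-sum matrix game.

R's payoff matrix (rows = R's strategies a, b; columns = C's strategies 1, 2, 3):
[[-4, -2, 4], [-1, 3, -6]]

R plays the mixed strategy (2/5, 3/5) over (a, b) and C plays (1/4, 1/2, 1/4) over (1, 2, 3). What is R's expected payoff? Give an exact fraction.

-11/20

Against (1/4, 1/2, 1/4), each row's expected payoff is a: -1; b: -1/4.
Taking the (2/5, 3/5)-weighted average: (2/5)·(-1) + (3/5)·(-1/4) = -11/20.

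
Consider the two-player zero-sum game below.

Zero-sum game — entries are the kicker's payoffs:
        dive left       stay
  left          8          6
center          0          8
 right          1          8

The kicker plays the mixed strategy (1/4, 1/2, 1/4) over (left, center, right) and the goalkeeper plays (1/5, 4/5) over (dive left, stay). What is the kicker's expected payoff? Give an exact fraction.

Against (1/5, 4/5), each row's expected payoff is left: 32/5; center: 32/5; right: 33/5.
Taking the (1/4, 1/2, 1/4)-weighted average: (1/4)·(32/5) + (1/2)·(32/5) + (1/4)·(33/5) = 129/20.

129/20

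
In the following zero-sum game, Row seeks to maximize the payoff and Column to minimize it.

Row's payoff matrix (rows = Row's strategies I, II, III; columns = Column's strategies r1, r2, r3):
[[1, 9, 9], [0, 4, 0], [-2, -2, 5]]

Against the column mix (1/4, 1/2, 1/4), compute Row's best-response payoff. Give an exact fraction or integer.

7

I: (1)·(1/4) + (9)·(1/2) + (9)·(1/4) = 7.
II: (0)·(1/4) + (4)·(1/2) + (0)·(1/4) = 2.
III: (-2)·(1/4) + (-2)·(1/2) + (5)·(1/4) = -1/4.
The best pure response is I with expected payoff 7.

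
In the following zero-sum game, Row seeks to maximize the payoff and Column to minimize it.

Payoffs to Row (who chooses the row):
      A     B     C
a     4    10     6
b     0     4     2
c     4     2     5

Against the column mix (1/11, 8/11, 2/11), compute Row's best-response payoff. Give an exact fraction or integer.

96/11

a: (4)·(1/11) + (10)·(8/11) + (6)·(2/11) = 96/11.
b: (0)·(1/11) + (4)·(8/11) + (2)·(2/11) = 36/11.
c: (4)·(1/11) + (2)·(8/11) + (5)·(2/11) = 30/11.
The best pure response is a with expected payoff 96/11.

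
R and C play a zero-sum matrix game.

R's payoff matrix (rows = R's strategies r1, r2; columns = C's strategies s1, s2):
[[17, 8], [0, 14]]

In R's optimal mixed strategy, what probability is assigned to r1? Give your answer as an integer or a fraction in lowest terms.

14/23

Row minima are 8 and 0, so R's maximin is 8; column maxima are 17 and 14, so C's minimax is 14. These differ, so the equilibrium is in mixed strategies.
Let R play r1 with probability p. C is indifferent when 17p = 8p + 14(1−p), giving p = 14/23.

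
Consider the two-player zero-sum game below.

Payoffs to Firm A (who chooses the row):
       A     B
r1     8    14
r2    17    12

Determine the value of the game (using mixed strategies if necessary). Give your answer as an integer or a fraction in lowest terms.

Row minima are 8 and 12, so Firm A's maximin is 12; column maxima are 17 and 14, so Firm B's minimax is 14. These differ, so the equilibrium is in mixed strategies.
Let Firm A play r1 with probability p. Firm B is indifferent when 8p + 17(1−p) = 14p + 12(1−p), giving p = 5/11.
Let Firm B play A with probability q. Firm A is indifferent when 8q + 14(1−q) = 17q + 12(1−q), giving q = 2/11.
The value is 8·(2/11) + (14)·(9/11) = 142/11.

142/11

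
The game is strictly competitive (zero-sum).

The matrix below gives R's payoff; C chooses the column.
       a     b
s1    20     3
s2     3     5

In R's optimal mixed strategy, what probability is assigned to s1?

2/19

Row minima are 3 and 3, so R's maximin is 3; column maxima are 20 and 5, so C's minimax is 5. These differ, so the equilibrium is in mixed strategies.
Let R play s1 with probability p. C is indifferent when 20p + 3(1−p) = 3p + 5(1−p), giving p = 2/19.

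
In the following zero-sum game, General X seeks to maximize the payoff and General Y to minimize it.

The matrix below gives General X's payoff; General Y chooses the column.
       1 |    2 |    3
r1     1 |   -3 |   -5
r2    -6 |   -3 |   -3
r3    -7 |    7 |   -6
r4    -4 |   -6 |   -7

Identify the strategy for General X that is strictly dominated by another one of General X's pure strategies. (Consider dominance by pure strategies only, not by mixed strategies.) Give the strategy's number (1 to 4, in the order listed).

4

Compare r4 with r1: 1 > -4, -3 > -6, -5 > -7.
So r1 strictly dominates r4 for General X; r4 is strictly dominated.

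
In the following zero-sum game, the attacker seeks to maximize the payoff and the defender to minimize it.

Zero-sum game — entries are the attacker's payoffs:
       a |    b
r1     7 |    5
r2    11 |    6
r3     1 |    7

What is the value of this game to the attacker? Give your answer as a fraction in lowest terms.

Row r1 is strictly dominated by row r2, so the attacker never plays it.
The remaining 2×2 game on (r2, r3) × (a, b) has no saddle point. Let the attacker play r2 with probability p; indifference gives 11p + (1−p) = 6p + 7(1−p), so p = 6/11.
Similarly the defender's optimal q on a is 1/11, and the value is 11·(1/11) + (6)·(10/11) = 71/11.

71/11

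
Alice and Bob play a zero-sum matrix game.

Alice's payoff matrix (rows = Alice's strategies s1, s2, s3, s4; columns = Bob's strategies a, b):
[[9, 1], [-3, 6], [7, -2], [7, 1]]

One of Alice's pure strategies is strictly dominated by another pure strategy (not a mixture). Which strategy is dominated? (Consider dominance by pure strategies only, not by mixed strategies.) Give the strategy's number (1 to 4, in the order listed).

3

Compare s3 with s1: 9 > 7, 1 > -2.
So s1 strictly dominates s3 for Alice; s3 is strictly dominated.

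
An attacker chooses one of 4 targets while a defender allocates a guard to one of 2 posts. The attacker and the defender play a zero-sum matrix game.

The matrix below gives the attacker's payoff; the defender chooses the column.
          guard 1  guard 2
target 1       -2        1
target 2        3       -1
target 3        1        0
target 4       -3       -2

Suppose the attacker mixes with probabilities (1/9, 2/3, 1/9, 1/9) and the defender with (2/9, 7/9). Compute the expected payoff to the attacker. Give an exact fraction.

-7/27

Against (2/9, 7/9), each row's expected payoff is target 1: 1/3; target 2: -1/9; target 3: 2/9; target 4: -20/9.
Taking the (1/9, 2/3, 1/9, 1/9)-weighted average: (1/9)·(1/3) + (2/3)·(-1/9) + (1/9)·(2/9) + (1/9)·(-20/9) = -7/27.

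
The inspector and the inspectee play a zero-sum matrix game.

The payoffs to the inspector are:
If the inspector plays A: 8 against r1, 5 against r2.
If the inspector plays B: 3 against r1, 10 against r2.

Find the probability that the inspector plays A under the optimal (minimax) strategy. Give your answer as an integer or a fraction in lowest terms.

7/10

Row minima are 5 and 3, so the inspector's maximin is 5; column maxima are 8 and 10, so the inspectee's minimax is 8. These differ, so the equilibrium is in mixed strategies.
Let the inspector play A with probability p. The inspectee is indifferent when 8p + 3(1−p) = 5p + 10(1−p), giving p = 7/10.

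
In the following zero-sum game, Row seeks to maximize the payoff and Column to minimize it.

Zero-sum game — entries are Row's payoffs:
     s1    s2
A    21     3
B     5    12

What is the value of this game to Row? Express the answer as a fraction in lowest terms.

237/25

Row minima are 3 and 5, so Row's maximin is 5; column maxima are 21 and 12, so Column's minimax is 12. These differ, so the equilibrium is in mixed strategies.
Let Row play A with probability p. Column is indifferent when 21p + 5(1−p) = 3p + 12(1−p), giving p = 7/25.
Let Column play s1 with probability q. Row is indifferent when 21q + 3(1−q) = 5q + 12(1−q), giving q = 9/25.
The value is 21·(9/25) + (3)·(16/25) = 237/25.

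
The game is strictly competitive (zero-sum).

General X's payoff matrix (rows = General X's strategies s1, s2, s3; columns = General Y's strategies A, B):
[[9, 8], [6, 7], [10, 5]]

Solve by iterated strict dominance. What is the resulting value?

8

Row s2 is strictly dominated by row s1 (9>6, 8>7); eliminate s2.
Column A is strictly dominated by B for General Y (8<9, 5<10); eliminate A.
Row s3 is strictly dominated by row s1 (8>5); eliminate s3.
Only (s1, B) remains, with payoff 8.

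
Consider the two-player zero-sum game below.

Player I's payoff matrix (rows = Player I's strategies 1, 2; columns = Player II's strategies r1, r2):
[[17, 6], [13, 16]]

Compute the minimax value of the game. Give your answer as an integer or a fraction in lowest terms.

97/7

Row minima are 6 and 13, so Player I's maximin is 13; column maxima are 17 and 16, so Player II's minimax is 16. These differ, so the equilibrium is in mixed strategies.
Let Player I play 1 with probability p. Player II is indifferent when 17p + 13(1−p) = 6p + 16(1−p), giving p = 3/14.
Let Player II play r1 with probability q. Player I is indifferent when 17q + 6(1−q) = 13q + 16(1−q), giving q = 5/7.
The value is 17·(5/7) + (6)·(2/7) = 97/7.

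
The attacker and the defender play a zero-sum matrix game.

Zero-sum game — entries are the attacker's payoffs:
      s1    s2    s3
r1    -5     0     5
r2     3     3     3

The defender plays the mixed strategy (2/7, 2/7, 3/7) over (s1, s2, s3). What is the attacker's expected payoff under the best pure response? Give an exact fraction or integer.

3

r1: (-5)·(2/7) + (0)·(2/7) + (5)·(3/7) = 5/7.
r2: (3)·(2/7) + (3)·(2/7) + (3)·(3/7) = 3.
The best pure response is r2 with expected payoff 3.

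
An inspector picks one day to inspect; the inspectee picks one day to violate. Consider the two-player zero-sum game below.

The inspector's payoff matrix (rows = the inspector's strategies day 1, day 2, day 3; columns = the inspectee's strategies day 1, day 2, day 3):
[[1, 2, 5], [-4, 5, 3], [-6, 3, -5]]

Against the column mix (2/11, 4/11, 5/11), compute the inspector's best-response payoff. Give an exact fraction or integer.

35/11

day 1: (1)·(2/11) + (2)·(4/11) + (5)·(5/11) = 35/11.
day 2: (-4)·(2/11) + (5)·(4/11) + (3)·(5/11) = 27/11.
day 3: (-6)·(2/11) + (3)·(4/11) + (-5)·(5/11) = -25/11.
The best pure response is day 1 with expected payoff 35/11.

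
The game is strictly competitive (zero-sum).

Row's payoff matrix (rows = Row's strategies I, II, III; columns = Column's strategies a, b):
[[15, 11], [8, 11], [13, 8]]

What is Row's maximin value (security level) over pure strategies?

The worst-case payoff for each row is I: 11, II: 8, III: 8.
The best of these is 11.

11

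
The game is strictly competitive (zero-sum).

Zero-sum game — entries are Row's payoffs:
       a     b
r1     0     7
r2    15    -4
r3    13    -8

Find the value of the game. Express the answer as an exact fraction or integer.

Row r3 is strictly dominated by row r2, so Row never plays it.
The remaining 2×2 game on (r1, r2) × (a, b) has no saddle point. Let Row play r1 with probability p; indifference gives 15(1−p) = 7p − 4(1−p), so p = 19/26.
Similarly Column's optimal q on a is 11/26, and the value is 0·(11/26) + (7)·(15/26) = 105/26.

105/26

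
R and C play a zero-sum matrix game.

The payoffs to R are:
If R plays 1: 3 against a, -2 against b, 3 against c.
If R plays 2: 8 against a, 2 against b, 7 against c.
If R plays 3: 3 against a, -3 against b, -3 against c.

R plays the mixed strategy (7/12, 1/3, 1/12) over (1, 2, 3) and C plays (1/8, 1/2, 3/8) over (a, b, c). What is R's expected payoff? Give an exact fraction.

79/48

Against (1/8, 1/2, 3/8), each row's expected payoff is 1: 1/2; 2: 37/8; 3: -9/4.
Taking the (7/12, 1/3, 1/12)-weighted average: (7/12)·(1/2) + (1/3)·(37/8) + (1/12)·(-9/4) = 79/48.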